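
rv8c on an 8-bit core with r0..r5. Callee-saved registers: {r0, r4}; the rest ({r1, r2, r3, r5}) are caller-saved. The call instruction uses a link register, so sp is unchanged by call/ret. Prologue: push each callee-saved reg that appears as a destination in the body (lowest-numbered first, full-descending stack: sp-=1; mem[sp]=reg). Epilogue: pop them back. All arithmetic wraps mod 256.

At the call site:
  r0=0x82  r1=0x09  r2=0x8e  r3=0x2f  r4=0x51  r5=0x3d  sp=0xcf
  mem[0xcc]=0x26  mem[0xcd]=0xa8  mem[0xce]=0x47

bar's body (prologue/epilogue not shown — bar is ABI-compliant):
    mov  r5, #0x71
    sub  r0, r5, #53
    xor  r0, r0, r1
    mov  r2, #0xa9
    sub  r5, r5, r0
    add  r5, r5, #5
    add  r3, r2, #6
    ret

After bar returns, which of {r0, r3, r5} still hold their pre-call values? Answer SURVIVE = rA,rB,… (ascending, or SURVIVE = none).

SURVIVE = r0

prologue: push r0 -> mem[0xce]=0x82, sp=0xce
body[0] mov  r5, #0x71 -> r5=0x71
body[1] sub  r0, r5, #53 -> r0=0x3c
body[2] xor  r0, r0, r1 -> r0=0x35
body[3] mov  r2, #0xa9 -> r2=0xa9
body[4] sub  r5, r5, r0 -> r5=0x3c
body[5] add  r5, r5, #5 -> r5=0x41
body[6] add  r3, r2, #6 -> r3=0xaf
epilogue: pop r0=0x82, sp=0xcf
r0: callee-saved, written=True
r3: caller-saved, written=True
r5: caller-saved, written=True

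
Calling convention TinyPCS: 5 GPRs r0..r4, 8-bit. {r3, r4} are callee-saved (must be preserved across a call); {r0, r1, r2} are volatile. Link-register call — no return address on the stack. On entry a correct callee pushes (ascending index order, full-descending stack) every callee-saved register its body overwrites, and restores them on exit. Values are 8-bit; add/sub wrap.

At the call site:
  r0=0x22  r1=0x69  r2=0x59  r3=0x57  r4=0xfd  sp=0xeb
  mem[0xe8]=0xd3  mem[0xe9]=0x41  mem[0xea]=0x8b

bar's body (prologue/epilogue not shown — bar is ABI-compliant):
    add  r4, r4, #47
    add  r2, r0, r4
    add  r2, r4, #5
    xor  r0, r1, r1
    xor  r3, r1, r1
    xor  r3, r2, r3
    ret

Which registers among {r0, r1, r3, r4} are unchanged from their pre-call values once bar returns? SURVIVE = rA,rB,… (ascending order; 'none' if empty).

prologue: push r3 -> mem[0xea]=0x57, sp=0xea
prologue: push r4 -> mem[0xe9]=0xfd, sp=0xe9
body[0] add  r4, r4, #47 -> r4=0x2c
body[1] add  r2, r0, r4 -> r2=0x4e
body[2] add  r2, r4, #5 -> r2=0x31
body[3] xor  r0, r1, r1 -> r0=0x00
body[4] xor  r3, r1, r1 -> r3=0x00
body[5] xor  r3, r2, r3 -> r3=0x31
epilogue: pop r4=0xfd, sp=0xea
epilogue: pop r3=0x57, sp=0xeb
r0: caller-saved, written=True
r1: caller-saved, written=False
r3: callee-saved, written=True
r4: callee-saved, written=True

SURVIVE = r1,r3,r4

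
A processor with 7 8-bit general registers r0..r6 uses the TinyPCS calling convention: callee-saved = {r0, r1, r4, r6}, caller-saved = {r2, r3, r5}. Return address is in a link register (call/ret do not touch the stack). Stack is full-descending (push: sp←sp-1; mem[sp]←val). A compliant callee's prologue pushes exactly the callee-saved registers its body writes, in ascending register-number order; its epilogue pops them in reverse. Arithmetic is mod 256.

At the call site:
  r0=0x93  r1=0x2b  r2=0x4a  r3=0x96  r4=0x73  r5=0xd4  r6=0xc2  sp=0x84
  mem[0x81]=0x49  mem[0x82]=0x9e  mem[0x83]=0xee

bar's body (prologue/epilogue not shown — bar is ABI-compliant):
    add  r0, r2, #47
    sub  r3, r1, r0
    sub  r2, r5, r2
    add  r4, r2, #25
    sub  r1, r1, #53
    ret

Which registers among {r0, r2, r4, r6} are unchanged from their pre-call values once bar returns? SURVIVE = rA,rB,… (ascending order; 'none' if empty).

SURVIVE = r0,r4,r6

prologue: push r0 -> mem[0x83]=0x93, sp=0x83
prologue: push r1 -> mem[0x82]=0x2b, sp=0x82
prologue: push r4 -> mem[0x81]=0x73, sp=0x81
body[0] add  r0, r2, #47 -> r0=0x79
body[1] sub  r3, r1, r0 -> r3=0xb2
body[2] sub  r2, r5, r2 -> r2=0x8a
body[3] add  r4, r2, #25 -> r4=0xa3
body[4] sub  r1, r1, #53 -> r1=0xf6
epilogue: pop r4=0x73, sp=0x82
epilogue: pop r1=0x2b, sp=0x83
epilogue: pop r0=0x93, sp=0x84
r0: callee-saved, written=True
r2: caller-saved, written=True
r4: callee-saved, written=True
r6: callee-saved, written=False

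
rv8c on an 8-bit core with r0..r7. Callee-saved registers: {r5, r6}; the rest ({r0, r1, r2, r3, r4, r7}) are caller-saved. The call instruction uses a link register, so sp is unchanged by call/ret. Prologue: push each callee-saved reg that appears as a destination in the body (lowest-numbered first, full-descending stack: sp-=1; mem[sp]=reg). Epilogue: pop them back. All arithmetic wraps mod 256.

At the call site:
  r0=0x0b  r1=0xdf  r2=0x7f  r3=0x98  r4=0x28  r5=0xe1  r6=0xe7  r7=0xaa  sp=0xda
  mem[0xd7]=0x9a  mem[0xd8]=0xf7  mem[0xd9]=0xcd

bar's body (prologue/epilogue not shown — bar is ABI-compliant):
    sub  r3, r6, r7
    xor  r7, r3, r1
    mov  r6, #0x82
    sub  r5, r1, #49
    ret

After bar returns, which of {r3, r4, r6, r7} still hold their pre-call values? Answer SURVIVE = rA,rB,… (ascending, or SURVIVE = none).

prologue: push r5 -> mem[0xd9]=0xe1, sp=0xd9
prologue: push r6 -> mem[0xd8]=0xe7, sp=0xd8
body[0] sub  r3, r6, r7 -> r3=0x3d
body[1] xor  r7, r3, r1 -> r7=0xe2
body[2] mov  r6, #0x82 -> r6=0x82
body[3] sub  r5, r1, #49 -> r5=0xae
epilogue: pop r6=0xe7, sp=0xd9
epilogue: pop r5=0xe1, sp=0xda
r3: caller-saved, written=True
r4: caller-saved, written=False
r6: callee-saved, written=True
r7: caller-saved, written=True

SURVIVE = r4,r6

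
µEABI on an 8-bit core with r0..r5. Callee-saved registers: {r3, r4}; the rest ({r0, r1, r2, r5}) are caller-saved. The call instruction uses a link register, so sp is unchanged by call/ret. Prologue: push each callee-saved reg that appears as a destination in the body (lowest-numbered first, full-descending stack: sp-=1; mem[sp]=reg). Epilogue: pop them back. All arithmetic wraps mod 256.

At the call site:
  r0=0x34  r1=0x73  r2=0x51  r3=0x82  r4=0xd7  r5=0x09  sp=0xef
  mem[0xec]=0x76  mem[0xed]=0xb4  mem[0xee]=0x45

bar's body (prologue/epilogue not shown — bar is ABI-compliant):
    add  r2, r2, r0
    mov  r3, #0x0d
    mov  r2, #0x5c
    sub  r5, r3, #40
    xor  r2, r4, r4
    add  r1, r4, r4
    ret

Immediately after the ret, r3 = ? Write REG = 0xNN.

prologue: push r3 -> mem[0xee]=0x82, sp=0xee
body[0] add  r2, r2, r0 -> r2=0x85
body[1] mov  r3, #0x0d -> r3=0x0d
body[2] mov  r2, #0x5c -> r2=0x5c
body[3] sub  r5, r3, #40 -> r5=0xe5
body[4] xor  r2, r4, r4 -> r2=0x00
body[5] add  r1, r4, r4 -> r1=0xae
epilogue: pop r3=0x82, sp=0xef
r3 is callee-saved -> restored

REG = 0x82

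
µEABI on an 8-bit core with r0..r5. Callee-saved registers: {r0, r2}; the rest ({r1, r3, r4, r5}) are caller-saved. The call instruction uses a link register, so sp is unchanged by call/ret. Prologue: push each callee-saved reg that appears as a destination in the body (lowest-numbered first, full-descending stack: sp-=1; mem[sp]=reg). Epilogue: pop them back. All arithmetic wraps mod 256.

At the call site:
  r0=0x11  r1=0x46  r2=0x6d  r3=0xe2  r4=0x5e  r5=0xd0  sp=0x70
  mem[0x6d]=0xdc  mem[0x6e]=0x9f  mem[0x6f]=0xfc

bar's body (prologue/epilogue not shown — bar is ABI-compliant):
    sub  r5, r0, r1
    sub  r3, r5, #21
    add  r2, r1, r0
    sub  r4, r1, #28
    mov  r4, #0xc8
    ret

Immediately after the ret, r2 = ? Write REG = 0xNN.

prologue: push r2 -> mem[0x6f]=0x6d, sp=0x6f
body[0] sub  r5, r0, r1 -> r5=0xcb
body[1] sub  r3, r5, #21 -> r3=0xb6
body[2] add  r2, r1, r0 -> r2=0x57
body[3] sub  r4, r1, #28 -> r4=0x2a
body[4] mov  r4, #0xc8 -> r4=0xc8
epilogue: pop r2=0x6d, sp=0x70
r2 is callee-saved -> restored

REG = 0x6d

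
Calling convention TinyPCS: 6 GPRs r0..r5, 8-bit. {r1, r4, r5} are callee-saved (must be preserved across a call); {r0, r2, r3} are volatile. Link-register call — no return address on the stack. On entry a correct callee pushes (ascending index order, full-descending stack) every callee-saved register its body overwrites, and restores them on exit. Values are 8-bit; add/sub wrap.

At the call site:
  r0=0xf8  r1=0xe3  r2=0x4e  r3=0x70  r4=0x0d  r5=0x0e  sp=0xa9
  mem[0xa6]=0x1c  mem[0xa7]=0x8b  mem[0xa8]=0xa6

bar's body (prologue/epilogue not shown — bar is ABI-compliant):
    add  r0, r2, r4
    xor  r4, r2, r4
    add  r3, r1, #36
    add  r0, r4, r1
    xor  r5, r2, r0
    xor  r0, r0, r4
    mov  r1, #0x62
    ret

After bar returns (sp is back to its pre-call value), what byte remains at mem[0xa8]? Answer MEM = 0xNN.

prologue: push r1 -> mem[0xa8]=0xe3, sp=0xa8
prologue: push r4 -> mem[0xa7]=0x0d, sp=0xa7
prologue: push r5 -> mem[0xa6]=0x0e, sp=0xa6
body[0] add  r0, r2, r4 -> r0=0x5b
body[1] xor  r4, r2, r4 -> r4=0x43
body[2] add  r3, r1, #36 -> r3=0x07
body[3] add  r0, r4, r1 -> r0=0x26
body[4] xor  r5, r2, r0 -> r5=0x68
body[5] xor  r0, r0, r4 -> r0=0x65
body[6] mov  r1, #0x62 -> r1=0x62
epilogue: pop r5=0x0e, sp=0xa7
epilogue: pop r4=0x0d, sp=0xa8
epilogue: pop r1=0xe3, sp=0xa9
prologue pushed ['r1', 'r4', 'r5'] at ['0xa8', '0xa7', '0xa6']

MEM = 0xe3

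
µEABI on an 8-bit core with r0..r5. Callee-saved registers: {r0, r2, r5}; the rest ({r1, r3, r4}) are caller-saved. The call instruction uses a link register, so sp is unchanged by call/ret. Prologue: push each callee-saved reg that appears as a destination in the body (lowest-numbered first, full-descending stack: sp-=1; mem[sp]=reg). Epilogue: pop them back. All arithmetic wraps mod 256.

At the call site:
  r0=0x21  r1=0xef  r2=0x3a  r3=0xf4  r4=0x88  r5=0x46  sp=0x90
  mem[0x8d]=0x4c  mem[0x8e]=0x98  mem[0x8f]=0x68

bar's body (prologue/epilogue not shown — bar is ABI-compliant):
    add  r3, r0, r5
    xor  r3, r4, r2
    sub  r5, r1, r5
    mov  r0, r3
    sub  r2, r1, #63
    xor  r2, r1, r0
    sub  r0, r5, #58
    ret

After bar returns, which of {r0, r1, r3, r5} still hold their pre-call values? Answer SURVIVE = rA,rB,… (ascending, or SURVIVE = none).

SURVIVE = r0,r1,r5

prologue: push r0 → mem[0x8f]=0x21, sp=0x8f
prologue: push r2 → mem[0x8e]=0x3a, sp=0x8e
prologue: push r5 → mem[0x8d]=0x46, sp=0x8d
body[0] add  r3, r0, r5 → r3=0x67
body[1] xor  r3, r4, r2 → r3=0xb2
body[2] sub  r5, r1, r5 → r5=0xa9
body[3] mov  r0, r3 → r0=0xb2
body[4] sub  r2, r1, #63 → r2=0xb0
body[5] xor  r2, r1, r0 → r2=0x5d
body[6] sub  r0, r5, #58 → r0=0x6f
epilogue: pop r5=0x46, sp=0x8e
epilogue: pop r2=0x3a, sp=0x8f
epilogue: pop r0=0x21, sp=0x90
r0: callee-saved, written=True
r1: caller-saved, written=False
r3: caller-saved, written=True
r5: callee-saved, written=True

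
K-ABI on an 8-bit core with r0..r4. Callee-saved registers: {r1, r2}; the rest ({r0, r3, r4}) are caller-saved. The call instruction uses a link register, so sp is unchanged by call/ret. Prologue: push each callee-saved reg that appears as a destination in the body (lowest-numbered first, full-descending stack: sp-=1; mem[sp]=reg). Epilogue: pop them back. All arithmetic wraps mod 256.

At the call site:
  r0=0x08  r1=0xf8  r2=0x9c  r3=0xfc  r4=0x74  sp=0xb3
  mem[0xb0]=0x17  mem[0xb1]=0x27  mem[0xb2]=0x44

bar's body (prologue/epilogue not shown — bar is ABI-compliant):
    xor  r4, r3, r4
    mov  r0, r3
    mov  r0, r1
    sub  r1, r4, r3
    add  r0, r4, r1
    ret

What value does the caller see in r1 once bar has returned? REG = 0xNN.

prologue: push r1 -> mem[0xb2]=0xf8, sp=0xb2
body[0] xor  r4, r3, r4 -> r4=0x88
body[1] mov  r0, r3 -> r0=0xfc
body[2] mov  r0, r1 -> r0=0xf8
body[3] sub  r1, r4, r3 -> r1=0x8c
body[4] add  r0, r4, r1 -> r0=0x14
epilogue: pop r1=0xf8, sp=0xb3
r1 is callee-saved -> restored

REG = 0xf8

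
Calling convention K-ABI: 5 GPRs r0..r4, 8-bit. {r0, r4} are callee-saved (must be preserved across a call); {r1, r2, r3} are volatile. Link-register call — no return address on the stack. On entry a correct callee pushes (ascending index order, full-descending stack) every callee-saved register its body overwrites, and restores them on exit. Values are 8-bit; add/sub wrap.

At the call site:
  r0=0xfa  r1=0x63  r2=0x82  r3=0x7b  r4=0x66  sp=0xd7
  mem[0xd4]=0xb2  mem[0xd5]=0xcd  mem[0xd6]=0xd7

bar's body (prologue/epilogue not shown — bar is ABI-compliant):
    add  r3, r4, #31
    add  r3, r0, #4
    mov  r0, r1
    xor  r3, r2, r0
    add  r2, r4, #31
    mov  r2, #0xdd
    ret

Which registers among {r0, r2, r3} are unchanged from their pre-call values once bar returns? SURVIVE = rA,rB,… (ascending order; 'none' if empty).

SURVIVE = r0

prologue: push r0 → mem[0xd6]=0xfa, sp=0xd6
body[0] add  r3, r4, #31 → r3=0x85
body[1] add  r3, r0, #4 → r3=0xfe
body[2] mov  r0, r1 → r0=0x63
body[3] xor  r3, r2, r0 → r3=0xe1
body[4] add  r2, r4, #31 → r2=0x85
body[5] mov  r2, #0xdd → r2=0xdd
epilogue: pop r0=0xfa, sp=0xd7
r0: callee-saved, written=True
r2: caller-saved, written=True
r3: caller-saved, written=True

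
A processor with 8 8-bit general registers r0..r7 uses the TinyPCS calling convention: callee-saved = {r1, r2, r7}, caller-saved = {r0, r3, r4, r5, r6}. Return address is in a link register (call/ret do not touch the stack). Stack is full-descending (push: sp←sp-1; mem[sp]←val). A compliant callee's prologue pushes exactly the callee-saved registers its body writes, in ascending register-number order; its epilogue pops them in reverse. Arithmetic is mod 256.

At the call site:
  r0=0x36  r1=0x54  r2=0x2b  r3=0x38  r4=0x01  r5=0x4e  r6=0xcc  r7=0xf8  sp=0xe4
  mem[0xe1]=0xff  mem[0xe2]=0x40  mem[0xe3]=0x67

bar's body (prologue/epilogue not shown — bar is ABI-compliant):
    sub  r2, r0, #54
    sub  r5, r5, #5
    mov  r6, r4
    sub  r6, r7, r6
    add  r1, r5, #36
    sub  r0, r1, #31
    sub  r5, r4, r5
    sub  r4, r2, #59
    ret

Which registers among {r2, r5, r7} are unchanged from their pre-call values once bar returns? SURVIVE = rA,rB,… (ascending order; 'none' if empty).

SURVIVE = r2,r7

prologue: push r1 -> mem[0xe3]=0x54, sp=0xe3
prologue: push r2 -> mem[0xe2]=0x2b, sp=0xe2
body[0] sub  r2, r0, #54 -> r2=0x00
body[1] sub  r5, r5, #5 -> r5=0x49
body[2] mov  r6, r4 -> r6=0x01
body[3] sub  r6, r7, r6 -> r6=0xf7
body[4] add  r1, r5, #36 -> r1=0x6d
body[5] sub  r0, r1, #31 -> r0=0x4e
body[6] sub  r5, r4, r5 -> r5=0xb8
body[7] sub  r4, r2, #59 -> r4=0xc5
epilogue: pop r2=0x2b, sp=0xe3
epilogue: pop r1=0x54, sp=0xe4
r2: callee-saved, written=True
r5: caller-saved, written=True
r7: callee-saved, written=False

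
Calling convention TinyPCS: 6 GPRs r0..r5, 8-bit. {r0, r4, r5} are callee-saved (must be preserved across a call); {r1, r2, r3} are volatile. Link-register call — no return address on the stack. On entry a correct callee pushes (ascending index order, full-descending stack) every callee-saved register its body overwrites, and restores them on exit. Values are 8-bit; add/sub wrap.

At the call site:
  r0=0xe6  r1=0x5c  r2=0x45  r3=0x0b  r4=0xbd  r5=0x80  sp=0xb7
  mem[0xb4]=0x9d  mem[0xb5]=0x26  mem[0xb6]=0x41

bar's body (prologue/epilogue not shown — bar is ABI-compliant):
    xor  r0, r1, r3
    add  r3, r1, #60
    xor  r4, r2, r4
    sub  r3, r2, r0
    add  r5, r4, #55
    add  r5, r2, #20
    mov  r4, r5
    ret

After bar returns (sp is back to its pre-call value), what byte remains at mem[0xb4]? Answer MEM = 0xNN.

MEM = 0x80

prologue: push r0 -> mem[0xb6]=0xe6, sp=0xb6
prologue: push r4 -> mem[0xb5]=0xbd, sp=0xb5
prologue: push r5 -> mem[0xb4]=0x80, sp=0xb4
body[0] xor  r0, r1, r3 -> r0=0x57
body[1] add  r3, r1, #60 -> r3=0x98
body[2] xor  r4, r2, r4 -> r4=0xf8
body[3] sub  r3, r2, r0 -> r3=0xee
body[4] add  r5, r4, #55 -> r5=0x2f
body[5] add  r5, r2, #20 -> r5=0x59
body[6] mov  r4, r5 -> r4=0x59
epilogue: pop r5=0x80, sp=0xb5
epilogue: pop r4=0xbd, sp=0xb6
epilogue: pop r0=0xe6, sp=0xb7
prologue pushed ['r0', 'r4', 'r5'] at ['0xb6', '0xb5', '0xb4']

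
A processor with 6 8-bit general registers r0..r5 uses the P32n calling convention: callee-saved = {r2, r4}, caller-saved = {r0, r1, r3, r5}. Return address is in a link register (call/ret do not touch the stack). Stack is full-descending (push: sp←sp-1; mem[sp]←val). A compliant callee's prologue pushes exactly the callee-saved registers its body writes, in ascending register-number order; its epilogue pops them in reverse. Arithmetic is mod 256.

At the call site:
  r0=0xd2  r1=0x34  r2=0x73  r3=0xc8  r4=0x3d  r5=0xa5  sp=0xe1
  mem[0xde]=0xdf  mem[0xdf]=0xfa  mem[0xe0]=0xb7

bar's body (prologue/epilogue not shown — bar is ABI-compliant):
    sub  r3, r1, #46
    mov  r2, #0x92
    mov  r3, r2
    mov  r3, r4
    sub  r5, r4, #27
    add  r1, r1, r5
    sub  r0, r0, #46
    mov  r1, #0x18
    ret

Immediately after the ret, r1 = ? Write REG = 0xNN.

prologue: push r2 -> mem[0xe0]=0x73, sp=0xe0
body[0] sub  r3, r1, #46 -> r3=0x06
body[1] mov  r2, #0x92 -> r2=0x92
body[2] mov  r3, r2 -> r3=0x92
body[3] mov  r3, r4 -> r3=0x3d
body[4] sub  r5, r4, #27 -> r5=0x22
body[5] add  r1, r1, r5 -> r1=0x56
body[6] sub  r0, r0, #46 -> r0=0xa4
body[7] mov  r1, #0x18 -> r1=0x18
epilogue: pop r2=0x73, sp=0xe1
r1 is caller-saved -> body value

REG = 0x18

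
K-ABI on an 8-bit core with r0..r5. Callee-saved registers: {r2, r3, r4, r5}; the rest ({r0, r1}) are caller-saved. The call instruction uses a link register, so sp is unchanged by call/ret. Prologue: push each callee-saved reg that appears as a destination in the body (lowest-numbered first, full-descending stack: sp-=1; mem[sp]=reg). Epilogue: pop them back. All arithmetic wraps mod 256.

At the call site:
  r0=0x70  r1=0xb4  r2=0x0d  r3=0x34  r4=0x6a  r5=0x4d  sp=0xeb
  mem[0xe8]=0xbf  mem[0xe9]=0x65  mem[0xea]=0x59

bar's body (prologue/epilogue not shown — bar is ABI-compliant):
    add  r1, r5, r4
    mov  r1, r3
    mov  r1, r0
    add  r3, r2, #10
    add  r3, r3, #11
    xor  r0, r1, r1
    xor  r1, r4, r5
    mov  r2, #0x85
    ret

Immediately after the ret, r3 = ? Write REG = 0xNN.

REG = 0x34

prologue: push r2 → mem[0xea]=0x0d, sp=0xea
prologue: push r3 → mem[0xe9]=0x34, sp=0xe9
body[0] add  r1, r5, r4 → r1=0xb7
body[1] mov  r1, r3 → r1=0x34
body[2] mov  r1, r0 → r1=0x70
body[3] add  r3, r2, #10 → r3=0x17
body[4] add  r3, r3, #11 → r3=0x22
body[5] xor  r0, r1, r1 → r0=0x00
body[6] xor  r1, r4, r5 → r1=0x27
body[7] mov  r2, #0x85 → r2=0x85
epilogue: pop r3=0x34, sp=0xea
epilogue: pop r2=0x0d, sp=0xeb
r3 is callee-saved → restored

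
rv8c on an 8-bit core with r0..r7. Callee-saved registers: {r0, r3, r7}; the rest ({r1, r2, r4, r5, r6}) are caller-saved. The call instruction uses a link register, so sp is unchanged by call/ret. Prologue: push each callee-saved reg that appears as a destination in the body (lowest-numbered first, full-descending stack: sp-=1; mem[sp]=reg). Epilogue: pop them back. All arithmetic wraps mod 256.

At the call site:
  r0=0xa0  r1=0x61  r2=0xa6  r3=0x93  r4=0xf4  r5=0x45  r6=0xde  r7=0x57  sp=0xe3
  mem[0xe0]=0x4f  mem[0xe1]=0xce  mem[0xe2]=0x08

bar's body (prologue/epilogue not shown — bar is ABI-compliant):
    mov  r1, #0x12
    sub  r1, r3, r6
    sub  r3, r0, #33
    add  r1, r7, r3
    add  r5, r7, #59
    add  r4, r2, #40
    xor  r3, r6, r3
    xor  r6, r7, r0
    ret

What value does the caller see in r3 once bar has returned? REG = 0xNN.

prologue: push r3 → mem[0xe2]=0x93, sp=0xe2
body[0] mov  r1, #0x12 → r1=0x12
body[1] sub  r1, r3, r6 → r1=0xb5
body[2] sub  r3, r0, #33 → r3=0x7f
body[3] add  r1, r7, r3 → r1=0xd6
body[4] add  r5, r7, #59 → r5=0x92
body[5] add  r4, r2, #40 → r4=0xce
body[6] xor  r3, r6, r3 → r3=0xa1
body[7] xor  r6, r7, r0 → r6=0xf7
epilogue: pop r3=0x93, sp=0xe3
r3 is callee-saved → restored

REG = 0x93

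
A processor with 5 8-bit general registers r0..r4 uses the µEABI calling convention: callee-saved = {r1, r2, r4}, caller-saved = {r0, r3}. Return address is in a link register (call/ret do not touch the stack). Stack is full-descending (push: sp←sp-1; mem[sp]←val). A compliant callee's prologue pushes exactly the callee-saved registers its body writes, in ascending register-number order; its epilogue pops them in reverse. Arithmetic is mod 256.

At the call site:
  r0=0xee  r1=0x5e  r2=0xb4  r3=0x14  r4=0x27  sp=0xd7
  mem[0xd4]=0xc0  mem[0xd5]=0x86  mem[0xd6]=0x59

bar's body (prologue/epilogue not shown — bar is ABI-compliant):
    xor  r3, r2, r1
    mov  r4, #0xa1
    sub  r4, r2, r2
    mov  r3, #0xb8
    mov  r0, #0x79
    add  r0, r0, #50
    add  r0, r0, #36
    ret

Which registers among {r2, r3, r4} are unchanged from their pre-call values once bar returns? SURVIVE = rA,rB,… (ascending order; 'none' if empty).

prologue: push r4 -> mem[0xd6]=0x27, sp=0xd6
body[0] xor  r3, r2, r1 -> r3=0xea
body[1] mov  r4, #0xa1 -> r4=0xa1
body[2] sub  r4, r2, r2 -> r4=0x00
body[3] mov  r3, #0xb8 -> r3=0xb8
body[4] mov  r0, #0x79 -> r0=0x79
body[5] add  r0, r0, #50 -> r0=0xab
body[6] add  r0, r0, #36 -> r0=0xcf
epilogue: pop r4=0x27, sp=0xd7
r2: callee-saved, written=False
r3: caller-saved, written=True
r4: callee-saved, written=True

SURVIVE = r2,r4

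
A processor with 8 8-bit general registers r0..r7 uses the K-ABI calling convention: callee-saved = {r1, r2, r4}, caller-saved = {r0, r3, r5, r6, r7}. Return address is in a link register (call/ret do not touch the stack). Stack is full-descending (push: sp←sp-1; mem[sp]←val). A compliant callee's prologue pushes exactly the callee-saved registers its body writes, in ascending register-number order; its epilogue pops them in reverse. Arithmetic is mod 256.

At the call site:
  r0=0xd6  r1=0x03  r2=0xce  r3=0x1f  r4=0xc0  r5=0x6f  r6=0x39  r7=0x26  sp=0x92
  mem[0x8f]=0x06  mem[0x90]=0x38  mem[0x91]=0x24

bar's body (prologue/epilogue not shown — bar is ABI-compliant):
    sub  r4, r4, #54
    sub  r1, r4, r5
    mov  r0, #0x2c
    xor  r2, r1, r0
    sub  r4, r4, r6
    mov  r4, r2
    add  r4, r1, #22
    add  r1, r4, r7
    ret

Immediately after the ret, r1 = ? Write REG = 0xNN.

prologue: push r1 → mem[0x91]=0x03, sp=0x91
prologue: push r2 → mem[0x90]=0xce, sp=0x90
prologue: push r4 → mem[0x8f]=0xc0, sp=0x8f
body[0] sub  r4, r4, #54 → r4=0x8a
body[1] sub  r1, r4, r5 → r1=0x1b
body[2] mov  r0, #0x2c → r0=0x2c
body[3] xor  r2, r1, r0 → r2=0x37
body[4] sub  r4, r4, r6 → r4=0x51
body[5] mov  r4, r2 → r4=0x37
body[6] add  r4, r1, #22 → r4=0x31
body[7] add  r1, r4, r7 → r1=0x57
epilogue: pop r4=0xc0, sp=0x90
epilogue: pop r2=0xce, sp=0x91
epilogue: pop r1=0x03, sp=0x92
r1 is callee-saved → restored

REG = 0x03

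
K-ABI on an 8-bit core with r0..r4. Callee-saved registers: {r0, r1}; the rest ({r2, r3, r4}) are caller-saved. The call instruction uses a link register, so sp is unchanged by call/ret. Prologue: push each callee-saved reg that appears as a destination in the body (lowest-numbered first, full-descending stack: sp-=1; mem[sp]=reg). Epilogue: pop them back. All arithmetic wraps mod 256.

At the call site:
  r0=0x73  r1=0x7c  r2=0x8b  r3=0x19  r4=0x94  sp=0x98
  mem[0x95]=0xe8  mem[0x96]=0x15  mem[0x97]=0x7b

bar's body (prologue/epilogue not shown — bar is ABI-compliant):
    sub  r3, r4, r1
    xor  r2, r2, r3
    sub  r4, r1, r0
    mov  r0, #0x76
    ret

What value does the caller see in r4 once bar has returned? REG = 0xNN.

REG = 0x09

prologue: push r0 → mem[0x97]=0x73, sp=0x97
body[0] sub  r3, r4, r1 → r3=0x18
body[1] xor  r2, r2, r3 → r2=0x93
body[2] sub  r4, r1, r0 → r4=0x09
body[3] mov  r0, #0x76 → r0=0x76
epilogue: pop r0=0x73, sp=0x98
r4 is caller-saved → body value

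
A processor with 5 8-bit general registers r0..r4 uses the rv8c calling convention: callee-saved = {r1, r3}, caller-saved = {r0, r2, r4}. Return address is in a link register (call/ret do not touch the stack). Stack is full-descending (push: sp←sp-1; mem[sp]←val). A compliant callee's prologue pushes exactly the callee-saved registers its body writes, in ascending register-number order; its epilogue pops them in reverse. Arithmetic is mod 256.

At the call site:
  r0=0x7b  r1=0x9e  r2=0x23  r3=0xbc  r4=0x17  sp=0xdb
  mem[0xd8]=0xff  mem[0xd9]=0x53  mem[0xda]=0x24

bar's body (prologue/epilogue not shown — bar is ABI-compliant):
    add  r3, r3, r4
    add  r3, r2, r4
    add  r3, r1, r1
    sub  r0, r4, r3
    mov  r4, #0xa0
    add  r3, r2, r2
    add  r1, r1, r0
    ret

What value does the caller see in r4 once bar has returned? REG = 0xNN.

REG = 0xa0

prologue: push r1 -> mem[0xda]=0x9e, sp=0xda
prologue: push r3 -> mem[0xd9]=0xbc, sp=0xd9
body[0] add  r3, r3, r4 -> r3=0xd3
body[1] add  r3, r2, r4 -> r3=0x3a
body[2] add  r3, r1, r1 -> r3=0x3c
body[3] sub  r0, r4, r3 -> r0=0xdb
body[4] mov  r4, #0xa0 -> r4=0xa0
body[5] add  r3, r2, r2 -> r3=0x46
body[6] add  r1, r1, r0 -> r1=0x79
epilogue: pop r3=0xbc, sp=0xda
epilogue: pop r1=0x9e, sp=0xdb
r4 is caller-saved -> body value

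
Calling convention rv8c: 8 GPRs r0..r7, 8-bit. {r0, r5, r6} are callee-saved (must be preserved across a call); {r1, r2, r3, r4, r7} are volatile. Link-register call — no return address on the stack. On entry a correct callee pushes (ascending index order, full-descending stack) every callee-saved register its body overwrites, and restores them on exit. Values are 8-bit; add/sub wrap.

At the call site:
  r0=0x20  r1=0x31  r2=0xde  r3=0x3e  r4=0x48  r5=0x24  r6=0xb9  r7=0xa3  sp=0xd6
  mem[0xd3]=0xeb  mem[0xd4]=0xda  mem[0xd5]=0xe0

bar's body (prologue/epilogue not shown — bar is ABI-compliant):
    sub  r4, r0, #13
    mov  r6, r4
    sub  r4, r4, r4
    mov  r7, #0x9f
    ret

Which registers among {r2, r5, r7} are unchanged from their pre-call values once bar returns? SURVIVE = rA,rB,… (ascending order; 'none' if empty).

SURVIVE = r2,r5

prologue: push r6 -> mem[0xd5]=0xb9, sp=0xd5
body[0] sub  r4, r0, #13 -> r4=0x13
body[1] mov  r6, r4 -> r6=0x13
body[2] sub  r4, r4, r4 -> r4=0x00
body[3] mov  r7, #0x9f -> r7=0x9f
epilogue: pop r6=0xb9, sp=0xd6
r2: caller-saved, written=False
r5: callee-saved, written=False
r7: caller-saved, written=True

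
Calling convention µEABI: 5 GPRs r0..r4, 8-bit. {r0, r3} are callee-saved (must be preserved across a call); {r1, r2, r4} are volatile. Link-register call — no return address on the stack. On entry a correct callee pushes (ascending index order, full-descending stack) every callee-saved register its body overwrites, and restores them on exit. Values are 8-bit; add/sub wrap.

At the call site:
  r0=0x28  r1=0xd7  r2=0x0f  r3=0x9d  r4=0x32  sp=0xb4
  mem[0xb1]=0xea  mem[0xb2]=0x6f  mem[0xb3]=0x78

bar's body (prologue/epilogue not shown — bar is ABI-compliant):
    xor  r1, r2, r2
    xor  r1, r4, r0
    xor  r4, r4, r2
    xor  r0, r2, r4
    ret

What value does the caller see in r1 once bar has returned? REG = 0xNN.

REG = 0x1a

prologue: push r0 -> mem[0xb3]=0x28, sp=0xb3
body[0] xor  r1, r2, r2 -> r1=0x00
body[1] xor  r1, r4, r0 -> r1=0x1a
body[2] xor  r4, r4, r2 -> r4=0x3d
body[3] xor  r0, r2, r4 -> r0=0x32
epilogue: pop r0=0x28, sp=0xb4
r1 is caller-saved -> body value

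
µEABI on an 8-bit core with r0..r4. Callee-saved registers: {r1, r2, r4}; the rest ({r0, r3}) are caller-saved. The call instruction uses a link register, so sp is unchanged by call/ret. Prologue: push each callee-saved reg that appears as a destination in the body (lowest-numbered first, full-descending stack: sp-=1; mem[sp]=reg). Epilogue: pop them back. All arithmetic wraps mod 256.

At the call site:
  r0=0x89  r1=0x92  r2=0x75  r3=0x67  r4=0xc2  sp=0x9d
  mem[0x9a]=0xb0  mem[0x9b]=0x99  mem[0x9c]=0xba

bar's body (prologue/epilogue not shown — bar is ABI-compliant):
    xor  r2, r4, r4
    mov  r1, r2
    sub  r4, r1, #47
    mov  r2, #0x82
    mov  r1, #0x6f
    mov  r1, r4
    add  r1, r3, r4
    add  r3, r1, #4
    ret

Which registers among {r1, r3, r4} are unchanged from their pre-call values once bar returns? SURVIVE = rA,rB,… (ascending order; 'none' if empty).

prologue: push r1 -> mem[0x9c]=0x92, sp=0x9c
prologue: push r2 -> mem[0x9b]=0x75, sp=0x9b
prologue: push r4 -> mem[0x9a]=0xc2, sp=0x9a
body[0] xor  r2, r4, r4 -> r2=0x00
body[1] mov  r1, r2 -> r1=0x00
body[2] sub  r4, r1, #47 -> r4=0xd1
body[3] mov  r2, #0x82 -> r2=0x82
body[4] mov  r1, #0x6f -> r1=0x6f
body[5] mov  r1, r4 -> r1=0xd1
body[6] add  r1, r3, r4 -> r1=0x38
body[7] add  r3, r1, #4 -> r3=0x3c
epilogue: pop r4=0xc2, sp=0x9b
epilogue: pop r2=0x75, sp=0x9c
epilogue: pop r1=0x92, sp=0x9d
r1: callee-saved, written=True
r3: caller-saved, written=True
r4: callee-saved, written=True

SURVIVE = r1,r4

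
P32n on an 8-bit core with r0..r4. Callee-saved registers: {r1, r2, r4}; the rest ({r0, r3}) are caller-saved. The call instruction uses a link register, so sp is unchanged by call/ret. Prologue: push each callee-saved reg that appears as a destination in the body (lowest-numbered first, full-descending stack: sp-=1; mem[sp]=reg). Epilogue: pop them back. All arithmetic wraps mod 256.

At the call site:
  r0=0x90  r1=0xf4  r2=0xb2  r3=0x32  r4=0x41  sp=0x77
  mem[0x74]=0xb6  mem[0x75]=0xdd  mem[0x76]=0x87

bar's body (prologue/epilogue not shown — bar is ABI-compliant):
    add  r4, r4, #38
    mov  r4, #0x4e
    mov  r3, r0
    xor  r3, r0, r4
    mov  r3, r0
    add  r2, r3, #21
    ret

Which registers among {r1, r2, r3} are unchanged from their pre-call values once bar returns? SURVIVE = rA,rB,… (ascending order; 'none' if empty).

SURVIVE = r1,r2

prologue: push r2 -> mem[0x76]=0xb2, sp=0x76
prologue: push r4 -> mem[0x75]=0x41, sp=0x75
body[0] add  r4, r4, #38 -> r4=0x67
body[1] mov  r4, #0x4e -> r4=0x4e
body[2] mov  r3, r0 -> r3=0x90
body[3] xor  r3, r0, r4 -> r3=0xde
body[4] mov  r3, r0 -> r3=0x90
body[5] add  r2, r3, #21 -> r2=0xa5
epilogue: pop r4=0x41, sp=0x76
epilogue: pop r2=0xb2, sp=0x77
r1: callee-saved, written=False
r2: callee-saved, written=True
r3: caller-saved, written=True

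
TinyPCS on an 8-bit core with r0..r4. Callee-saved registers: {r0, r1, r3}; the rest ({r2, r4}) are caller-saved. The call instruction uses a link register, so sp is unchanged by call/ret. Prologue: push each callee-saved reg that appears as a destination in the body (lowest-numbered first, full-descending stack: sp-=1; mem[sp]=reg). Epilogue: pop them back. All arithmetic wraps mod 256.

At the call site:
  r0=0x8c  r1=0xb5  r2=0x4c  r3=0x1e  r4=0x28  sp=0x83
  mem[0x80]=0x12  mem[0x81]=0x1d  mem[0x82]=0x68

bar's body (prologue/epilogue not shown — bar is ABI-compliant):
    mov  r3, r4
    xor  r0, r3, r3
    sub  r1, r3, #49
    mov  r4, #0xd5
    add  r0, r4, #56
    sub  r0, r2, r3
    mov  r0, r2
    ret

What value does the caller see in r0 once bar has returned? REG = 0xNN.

prologue: push r0 → mem[0x82]=0x8c, sp=0x82
prologue: push r1 → mem[0x81]=0xb5, sp=0x81
prologue: push r3 → mem[0x80]=0x1e, sp=0x80
body[0] mov  r3, r4 → r3=0x28
body[1] xor  r0, r3, r3 → r0=0x00
body[2] sub  r1, r3, #49 → r1=0xf7
body[3] mov  r4, #0xd5 → r4=0xd5
body[4] add  r0, r4, #56 → r0=0x0d
body[5] sub  r0, r2, r3 → r0=0x24
body[6] mov  r0, r2 → r0=0x4c
epilogue: pop r3=0x1e, sp=0x81
epilogue: pop r1=0xb5, sp=0x82
epilogue: pop r0=0x8c, sp=0x83
r0 is callee-saved → restored

REG = 0x8c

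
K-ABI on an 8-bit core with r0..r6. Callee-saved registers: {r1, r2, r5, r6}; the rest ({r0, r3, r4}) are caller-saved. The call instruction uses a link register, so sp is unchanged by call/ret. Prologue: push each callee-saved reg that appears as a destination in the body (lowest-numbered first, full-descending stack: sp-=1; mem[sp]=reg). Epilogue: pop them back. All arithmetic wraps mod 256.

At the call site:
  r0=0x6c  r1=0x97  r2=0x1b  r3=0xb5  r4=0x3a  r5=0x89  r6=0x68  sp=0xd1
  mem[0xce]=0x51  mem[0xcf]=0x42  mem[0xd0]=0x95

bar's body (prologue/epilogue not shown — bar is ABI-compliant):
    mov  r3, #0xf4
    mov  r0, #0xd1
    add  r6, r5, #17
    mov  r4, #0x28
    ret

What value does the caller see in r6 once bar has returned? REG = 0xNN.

prologue: push r6 -> mem[0xd0]=0x68, sp=0xd0
body[0] mov  r3, #0xf4 -> r3=0xf4
body[1] mov  r0, #0xd1 -> r0=0xd1
body[2] add  r6, r5, #17 -> r6=0x9a
body[3] mov  r4, #0x28 -> r4=0x28
epilogue: pop r6=0x68, sp=0xd1
r6 is callee-saved -> restored

REG = 0x68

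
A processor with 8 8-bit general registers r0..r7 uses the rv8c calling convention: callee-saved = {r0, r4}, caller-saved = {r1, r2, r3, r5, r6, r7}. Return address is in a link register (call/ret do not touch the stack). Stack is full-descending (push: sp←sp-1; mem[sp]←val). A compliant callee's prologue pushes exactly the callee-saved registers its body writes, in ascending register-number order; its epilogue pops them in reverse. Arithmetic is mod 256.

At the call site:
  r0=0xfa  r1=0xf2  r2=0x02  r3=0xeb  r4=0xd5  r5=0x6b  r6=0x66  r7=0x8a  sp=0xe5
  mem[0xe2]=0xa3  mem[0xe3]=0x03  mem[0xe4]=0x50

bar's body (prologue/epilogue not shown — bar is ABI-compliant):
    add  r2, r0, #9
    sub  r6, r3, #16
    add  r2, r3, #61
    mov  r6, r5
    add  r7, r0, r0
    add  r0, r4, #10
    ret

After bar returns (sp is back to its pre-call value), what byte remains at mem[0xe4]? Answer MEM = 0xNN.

prologue: push r0 → mem[0xe4]=0xfa, sp=0xe4
body[0] add  r2, r0, #9 → r2=0x03
body[1] sub  r6, r3, #16 → r6=0xdb
body[2] add  r2, r3, #61 → r2=0x28
body[3] mov  r6, r5 → r6=0x6b
body[4] add  r7, r0, r0 → r7=0xf4
body[5] add  r0, r4, #10 → r0=0xdf
epilogue: pop r0=0xfa, sp=0xe5
prologue pushed ['r0'] at ['0xe4']

MEM = 0xfa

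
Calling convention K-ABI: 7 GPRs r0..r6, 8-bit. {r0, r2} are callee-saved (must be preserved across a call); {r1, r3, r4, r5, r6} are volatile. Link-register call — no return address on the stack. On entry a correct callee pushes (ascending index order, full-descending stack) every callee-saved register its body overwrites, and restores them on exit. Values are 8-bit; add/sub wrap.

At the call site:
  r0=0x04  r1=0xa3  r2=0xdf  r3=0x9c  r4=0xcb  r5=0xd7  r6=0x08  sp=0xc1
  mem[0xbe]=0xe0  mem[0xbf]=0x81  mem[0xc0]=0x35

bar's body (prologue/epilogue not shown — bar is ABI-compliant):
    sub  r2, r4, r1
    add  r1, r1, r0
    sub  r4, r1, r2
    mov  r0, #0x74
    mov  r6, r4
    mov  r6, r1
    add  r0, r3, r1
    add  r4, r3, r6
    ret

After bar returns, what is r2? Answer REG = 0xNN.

prologue: push r0 → mem[0xc0]=0x04, sp=0xc0
prologue: push r2 → mem[0xbf]=0xdf, sp=0xbf
body[0] sub  r2, r4, r1 → r2=0x28
body[1] add  r1, r1, r0 → r1=0xa7
body[2] sub  r4, r1, r2 → r4=0x7f
body[3] mov  r0, #0x74 → r0=0x74
body[4] mov  r6, r4 → r6=0x7f
body[5] mov  r6, r1 → r6=0xa7
body[6] add  r0, r3, r1 → r0=0x43
body[7] add  r4, r3, r6 → r4=0x43
epilogue: pop r2=0xdf, sp=0xc0
epilogue: pop r0=0x04, sp=0xc1
r2 is callee-saved → restored

REG = 0xdf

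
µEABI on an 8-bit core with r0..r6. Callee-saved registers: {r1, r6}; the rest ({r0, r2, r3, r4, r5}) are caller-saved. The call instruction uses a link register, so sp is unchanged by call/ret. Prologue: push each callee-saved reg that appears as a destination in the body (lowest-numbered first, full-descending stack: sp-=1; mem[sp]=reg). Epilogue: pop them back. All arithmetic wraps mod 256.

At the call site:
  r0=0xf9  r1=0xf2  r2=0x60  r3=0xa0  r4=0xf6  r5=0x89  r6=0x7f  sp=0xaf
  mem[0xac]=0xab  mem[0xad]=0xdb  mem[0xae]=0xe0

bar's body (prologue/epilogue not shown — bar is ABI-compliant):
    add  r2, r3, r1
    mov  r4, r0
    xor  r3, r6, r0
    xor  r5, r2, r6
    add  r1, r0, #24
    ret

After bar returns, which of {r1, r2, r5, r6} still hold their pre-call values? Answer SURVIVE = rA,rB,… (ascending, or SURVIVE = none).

prologue: push r1 → mem[0xae]=0xf2, sp=0xae
body[0] add  r2, r3, r1 → r2=0x92
body[1] mov  r4, r0 → r4=0xf9
body[2] xor  r3, r6, r0 → r3=0x86
body[3] xor  r5, r2, r6 → r5=0xed
body[4] add  r1, r0, #24 → r1=0x11
epilogue: pop r1=0xf2, sp=0xaf
r1: callee-saved, written=True
r2: caller-saved, written=True
r5: caller-saved, written=True
r6: callee-saved, written=False

SURVIVE = r1,r6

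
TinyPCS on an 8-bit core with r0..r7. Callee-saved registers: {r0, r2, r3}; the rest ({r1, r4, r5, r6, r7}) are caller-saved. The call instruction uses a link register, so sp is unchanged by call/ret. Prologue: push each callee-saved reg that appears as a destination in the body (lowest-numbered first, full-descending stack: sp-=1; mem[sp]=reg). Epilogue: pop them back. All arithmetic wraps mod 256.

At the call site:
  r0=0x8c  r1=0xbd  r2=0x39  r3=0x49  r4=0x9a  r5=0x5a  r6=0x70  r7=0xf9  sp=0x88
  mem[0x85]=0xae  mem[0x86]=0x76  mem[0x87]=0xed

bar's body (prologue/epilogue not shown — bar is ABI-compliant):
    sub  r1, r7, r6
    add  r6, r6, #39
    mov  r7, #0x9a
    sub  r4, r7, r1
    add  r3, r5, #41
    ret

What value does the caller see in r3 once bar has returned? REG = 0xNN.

REG = 0x49

prologue: push r3 -> mem[0x87]=0x49, sp=0x87
body[0] sub  r1, r7, r6 -> r1=0x89
body[1] add  r6, r6, #39 -> r6=0x97
body[2] mov  r7, #0x9a -> r7=0x9a
body[3] sub  r4, r7, r1 -> r4=0x11
body[4] add  r3, r5, #41 -> r3=0x83
epilogue: pop r3=0x49, sp=0x88
r3 is callee-saved -> restored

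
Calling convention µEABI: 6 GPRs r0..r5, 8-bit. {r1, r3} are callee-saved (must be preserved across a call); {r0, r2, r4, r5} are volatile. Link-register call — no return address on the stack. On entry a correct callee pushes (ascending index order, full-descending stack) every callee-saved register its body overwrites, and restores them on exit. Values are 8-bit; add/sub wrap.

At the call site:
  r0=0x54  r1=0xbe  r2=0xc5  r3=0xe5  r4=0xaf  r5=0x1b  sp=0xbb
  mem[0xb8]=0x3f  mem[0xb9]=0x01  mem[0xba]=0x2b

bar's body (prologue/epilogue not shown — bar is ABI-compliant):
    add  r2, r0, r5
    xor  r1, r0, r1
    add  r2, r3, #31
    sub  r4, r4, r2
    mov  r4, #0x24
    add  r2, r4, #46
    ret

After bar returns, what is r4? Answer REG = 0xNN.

REG = 0x24

prologue: push r1 → mem[0xba]=0xbe, sp=0xba
body[0] add  r2, r0, r5 → r2=0x6f
body[1] xor  r1, r0, r1 → r1=0xea
body[2] add  r2, r3, #31 → r2=0x04
body[3] sub  r4, r4, r2 → r4=0xab
body[4] mov  r4, #0x24 → r4=0x24
body[5] add  r2, r4, #46 → r2=0x52
epilogue: pop r1=0xbe, sp=0xbb
r4 is caller-saved → body value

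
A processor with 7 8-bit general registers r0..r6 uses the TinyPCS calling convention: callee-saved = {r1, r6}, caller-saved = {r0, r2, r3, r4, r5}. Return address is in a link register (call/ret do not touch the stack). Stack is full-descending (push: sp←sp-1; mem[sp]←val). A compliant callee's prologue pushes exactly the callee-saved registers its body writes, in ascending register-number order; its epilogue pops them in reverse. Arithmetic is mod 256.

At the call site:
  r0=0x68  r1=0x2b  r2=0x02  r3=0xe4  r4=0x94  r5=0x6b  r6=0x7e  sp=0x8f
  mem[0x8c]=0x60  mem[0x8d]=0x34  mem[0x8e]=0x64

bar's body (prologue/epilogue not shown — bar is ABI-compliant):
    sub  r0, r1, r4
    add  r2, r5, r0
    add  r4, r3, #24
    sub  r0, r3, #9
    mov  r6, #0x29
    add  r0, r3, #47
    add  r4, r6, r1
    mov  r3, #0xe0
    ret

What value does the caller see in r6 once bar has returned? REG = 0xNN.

prologue: push r6 -> mem[0x8e]=0x7e, sp=0x8e
body[0] sub  r0, r1, r4 -> r0=0x97
body[1] add  r2, r5, r0 -> r2=0x02
body[2] add  r4, r3, #24 -> r4=0xfc
body[3] sub  r0, r3, #9 -> r0=0xdb
body[4] mov  r6, #0x29 -> r6=0x29
body[5] add  r0, r3, #47 -> r0=0x13
body[6] add  r4, r6, r1 -> r4=0x54
body[7] mov  r3, #0xe0 -> r3=0xe0
epilogue: pop r6=0x7e, sp=0x8f
r6 is callee-saved -> restored

REG = 0x7e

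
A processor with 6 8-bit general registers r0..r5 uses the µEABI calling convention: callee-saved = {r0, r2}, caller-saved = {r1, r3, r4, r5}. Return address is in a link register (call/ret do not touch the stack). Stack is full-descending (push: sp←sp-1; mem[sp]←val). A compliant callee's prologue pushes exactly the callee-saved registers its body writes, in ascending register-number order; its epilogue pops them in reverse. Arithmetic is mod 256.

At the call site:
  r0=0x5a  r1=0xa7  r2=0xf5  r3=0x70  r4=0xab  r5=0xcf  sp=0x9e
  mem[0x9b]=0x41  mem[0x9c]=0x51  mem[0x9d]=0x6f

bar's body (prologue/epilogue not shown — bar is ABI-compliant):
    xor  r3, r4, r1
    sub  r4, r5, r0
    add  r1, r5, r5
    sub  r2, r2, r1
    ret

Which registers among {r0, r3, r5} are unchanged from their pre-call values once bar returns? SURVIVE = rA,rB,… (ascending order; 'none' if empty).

prologue: push r2 -> mem[0x9d]=0xf5, sp=0x9d
body[0] xor  r3, r4, r1 -> r3=0x0c
body[1] sub  r4, r5, r0 -> r4=0x75
body[2] add  r1, r5, r5 -> r1=0x9e
body[3] sub  r2, r2, r1 -> r2=0x57
epilogue: pop r2=0xf5, sp=0x9e
r0: callee-saved, written=False
r3: caller-saved, written=True
r5: caller-saved, written=False

SURVIVE = r0,r5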